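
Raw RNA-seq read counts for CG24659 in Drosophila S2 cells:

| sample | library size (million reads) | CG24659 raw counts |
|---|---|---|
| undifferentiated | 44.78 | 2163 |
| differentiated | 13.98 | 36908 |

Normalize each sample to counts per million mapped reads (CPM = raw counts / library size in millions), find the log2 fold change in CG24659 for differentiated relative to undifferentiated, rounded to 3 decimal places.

CPM(undifferentiated) = 2163 / 44.78 = 48.3028
CPM(differentiated) = 36908 / 13.98 = 2640.0572
Fold change = 2640.0572 / 48.3028 = 54.65639
log2(54.65639) = 5.7723

5.772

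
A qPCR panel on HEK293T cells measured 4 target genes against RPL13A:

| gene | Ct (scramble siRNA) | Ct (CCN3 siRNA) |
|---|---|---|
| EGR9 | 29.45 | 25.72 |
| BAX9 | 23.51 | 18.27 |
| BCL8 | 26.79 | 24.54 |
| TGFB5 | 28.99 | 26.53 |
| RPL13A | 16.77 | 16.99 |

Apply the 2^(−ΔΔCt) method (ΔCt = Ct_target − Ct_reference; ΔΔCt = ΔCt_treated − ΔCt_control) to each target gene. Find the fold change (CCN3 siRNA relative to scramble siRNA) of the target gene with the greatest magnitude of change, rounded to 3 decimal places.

EGR9: ΔΔCt = (25.72−16.99) − (29.45−16.77) = 8.73 − 12.68 = -3.95; fold change = 2^3.95 = 15.455
BAX9: ΔΔCt = (18.27−16.99) − (23.51−16.77) = 1.28 − 6.74 = -5.46; fold change = 2^5.46 = 44.017
BCL8: ΔΔCt = (24.54−16.99) − (26.79−16.77) = 7.55 − 10.02 = -2.47; fold change = 2^2.47 = 5.540
TGFB5: ΔΔCt = (26.53−16.99) − (28.99−16.77) = 9.54 − 12.22 = -2.68; fold change = 2^2.68 = 6.409
BAX9 has the largest |ΔΔCt| = 5.46.

44.017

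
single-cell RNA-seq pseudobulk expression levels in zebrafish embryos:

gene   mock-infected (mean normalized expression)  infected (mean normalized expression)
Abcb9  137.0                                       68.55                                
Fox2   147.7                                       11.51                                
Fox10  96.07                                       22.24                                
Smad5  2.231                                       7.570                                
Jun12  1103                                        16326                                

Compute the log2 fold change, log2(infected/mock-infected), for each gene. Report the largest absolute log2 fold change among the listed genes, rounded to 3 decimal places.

log2(68.55/137.0) = -0.999  (Abcb9)
log2(11.51/147.7) = -3.682  (Fox2)
log2(22.24/96.07) = -2.111  (Fox10)
log2(7.570/2.231) = 1.763  (Smad5)
log2(16326/1103) = 3.888  (Jun12)
The largest magnitude belongs to Jun12.

3.888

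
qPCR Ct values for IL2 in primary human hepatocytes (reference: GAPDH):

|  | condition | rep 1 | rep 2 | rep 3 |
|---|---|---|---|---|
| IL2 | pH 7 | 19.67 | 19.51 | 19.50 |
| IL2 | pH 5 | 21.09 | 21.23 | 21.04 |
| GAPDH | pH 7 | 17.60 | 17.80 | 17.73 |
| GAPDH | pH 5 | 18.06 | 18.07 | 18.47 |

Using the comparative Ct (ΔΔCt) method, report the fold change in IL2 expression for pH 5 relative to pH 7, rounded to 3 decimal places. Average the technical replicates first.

0.476

Mean Ct: IL2 pH 7 19.560; IL2 pH 5 21.120; GAPDH pH 7 17.710; GAPDH pH 5 18.200
ΔCt(pH 7) = 19.560 − 17.710 = 1.850
ΔCt(pH 5) = 21.120 − 18.200 = 2.920
ΔΔCt = 2.920 − 1.850 = 1.070
Fold change = 2^(−1.070) = 0.4763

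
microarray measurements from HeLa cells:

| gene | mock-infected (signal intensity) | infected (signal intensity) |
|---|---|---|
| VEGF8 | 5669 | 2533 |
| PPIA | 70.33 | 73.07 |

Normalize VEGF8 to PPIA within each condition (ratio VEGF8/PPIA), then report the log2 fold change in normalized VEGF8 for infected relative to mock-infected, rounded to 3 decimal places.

-1.217

VEGF8/PPIA (mock-infected) = 5669 / 70.33 = 80.606
VEGF8/PPIA (infected) = 2533 / 73.07 = 34.665
Fold change = 34.665 / 80.606 = 0.4301
log2(0.4301) = -1.2174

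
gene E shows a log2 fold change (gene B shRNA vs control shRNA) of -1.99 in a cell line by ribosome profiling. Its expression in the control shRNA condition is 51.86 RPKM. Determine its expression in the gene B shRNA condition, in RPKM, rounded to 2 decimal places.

13.06

Fold change = 2^(-1.99) = 0.2517
gene B shRNA expression = 51.86 × 0.2517 = 13.06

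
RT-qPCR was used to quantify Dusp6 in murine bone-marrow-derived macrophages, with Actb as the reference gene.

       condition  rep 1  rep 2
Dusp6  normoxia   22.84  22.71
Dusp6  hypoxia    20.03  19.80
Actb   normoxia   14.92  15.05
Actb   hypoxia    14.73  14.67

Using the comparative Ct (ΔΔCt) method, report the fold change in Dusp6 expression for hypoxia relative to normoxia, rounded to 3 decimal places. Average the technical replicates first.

Mean Ct: Dusp6 normoxia 22.775; Dusp6 hypoxia 19.915; Actb normoxia 14.985; Actb hypoxia 14.700
ΔCt(normoxia) = 22.775 − 14.985 = 7.790
ΔCt(hypoxia) = 19.915 − 14.700 = 5.215
ΔΔCt = 5.215 − 7.790 = -2.575
Fold change = 2^(−(-2.575)) = 2^2.575 = 5.9587

5.959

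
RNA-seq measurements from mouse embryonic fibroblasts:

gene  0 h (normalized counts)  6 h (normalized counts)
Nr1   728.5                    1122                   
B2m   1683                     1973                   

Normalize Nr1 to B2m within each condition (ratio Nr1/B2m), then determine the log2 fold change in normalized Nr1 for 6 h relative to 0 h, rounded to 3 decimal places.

0.394

Nr1/B2m (0 h) = 728.5 / 1683 = 0.43286
Nr1/B2m (6 h) = 1122 / 1973 = 0.56868
Fold change = 0.56868 / 0.43286 = 1.3138
log2(1.3138) = 0.3937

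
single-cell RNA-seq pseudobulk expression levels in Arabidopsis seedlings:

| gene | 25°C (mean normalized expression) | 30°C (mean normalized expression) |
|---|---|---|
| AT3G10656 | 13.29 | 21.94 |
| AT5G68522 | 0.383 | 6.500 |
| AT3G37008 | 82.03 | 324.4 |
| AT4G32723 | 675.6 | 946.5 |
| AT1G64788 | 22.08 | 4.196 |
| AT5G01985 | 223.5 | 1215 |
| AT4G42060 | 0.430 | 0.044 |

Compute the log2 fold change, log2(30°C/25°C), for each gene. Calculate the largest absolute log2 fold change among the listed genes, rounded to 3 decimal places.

log2(21.94/13.29) = 0.723  (AT3G10656)
log2(6.500/0.383) = 4.085  (AT5G68522)
log2(324.4/82.03) = 1.984  (AT3G37008)
log2(946.5/675.6) = 0.486  (AT4G32723)
log2(4.196/22.08) = -2.396  (AT1G64788)
log2(1215/223.5) = 2.443  (AT5G01985)
log2(0.044/0.430) = -3.289  (AT4G42060)
The largest magnitude belongs to AT5G68522.

4.085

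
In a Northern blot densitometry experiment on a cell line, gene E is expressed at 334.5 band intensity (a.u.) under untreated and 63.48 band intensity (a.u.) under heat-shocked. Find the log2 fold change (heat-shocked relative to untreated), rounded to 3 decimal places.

Fold change = 63.48 / 334.5 = 0.1898
log2(0.1898) = -2.3976

-2.398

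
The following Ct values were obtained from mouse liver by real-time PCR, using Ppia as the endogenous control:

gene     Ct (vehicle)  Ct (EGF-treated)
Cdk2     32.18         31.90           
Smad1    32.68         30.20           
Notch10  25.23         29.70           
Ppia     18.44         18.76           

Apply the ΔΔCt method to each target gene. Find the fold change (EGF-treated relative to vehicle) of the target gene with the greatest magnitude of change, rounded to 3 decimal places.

Cdk2: ΔΔCt = (31.90−18.76) − (32.18−18.44) = 13.14 − 13.74 = -0.60; fold change = 2^0.60 = 1.516
Smad1: ΔΔCt = (30.20−18.76) − (32.68−18.44) = 11.44 − 14.24 = -2.80; fold change = 2^2.80 = 6.964
Notch10: ΔΔCt = (29.70−18.76) − (25.23−18.44) = 10.94 − 6.79 = 4.15; fold change = 2^-4.15 = 0.056
Notch10 has the largest |ΔΔCt| = 4.15.

0.056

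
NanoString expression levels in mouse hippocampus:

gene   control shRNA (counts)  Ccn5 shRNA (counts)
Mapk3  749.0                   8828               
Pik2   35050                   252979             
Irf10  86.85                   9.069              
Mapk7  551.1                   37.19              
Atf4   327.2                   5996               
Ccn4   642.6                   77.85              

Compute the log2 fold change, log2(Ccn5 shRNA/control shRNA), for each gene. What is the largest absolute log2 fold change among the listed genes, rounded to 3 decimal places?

log2(8828/749.0) = 3.559  (Mapk3)
log2(252979/35050) = 2.852  (Pik2)
log2(9.069/86.85) = -3.260  (Irf10)
log2(37.19/551.1) = -3.889  (Mapk7)
log2(5996/327.2) = 4.196  (Atf4)
log2(77.85/642.6) = -3.045  (Ccn4)
The largest magnitude belongs to Atf4.

4.196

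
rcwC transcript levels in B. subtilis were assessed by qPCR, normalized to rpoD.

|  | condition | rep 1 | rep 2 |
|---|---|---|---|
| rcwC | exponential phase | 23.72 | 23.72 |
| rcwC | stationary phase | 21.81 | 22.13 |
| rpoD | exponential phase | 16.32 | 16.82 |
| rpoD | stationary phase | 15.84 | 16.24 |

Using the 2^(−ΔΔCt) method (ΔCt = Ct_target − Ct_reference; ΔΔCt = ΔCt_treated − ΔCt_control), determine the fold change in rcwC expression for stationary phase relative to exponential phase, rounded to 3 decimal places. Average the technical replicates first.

2.329

Mean Ct: rcwC exponential phase 23.720; rcwC stationary phase 21.970; rpoD exponential phase 16.570; rpoD stationary phase 16.040
ΔCt(exponential phase) = 23.720 − 16.570 = 7.150
ΔCt(stationary phase) = 21.970 − 16.040 = 5.930
ΔΔCt = 5.930 − 7.150 = -1.220
Fold change = 2^(−(-1.220)) = 2^1.220 = 2.3295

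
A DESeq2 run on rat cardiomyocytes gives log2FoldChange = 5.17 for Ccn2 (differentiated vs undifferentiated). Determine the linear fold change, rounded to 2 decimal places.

36.00

Fold change = 2^(5.17) = 36.002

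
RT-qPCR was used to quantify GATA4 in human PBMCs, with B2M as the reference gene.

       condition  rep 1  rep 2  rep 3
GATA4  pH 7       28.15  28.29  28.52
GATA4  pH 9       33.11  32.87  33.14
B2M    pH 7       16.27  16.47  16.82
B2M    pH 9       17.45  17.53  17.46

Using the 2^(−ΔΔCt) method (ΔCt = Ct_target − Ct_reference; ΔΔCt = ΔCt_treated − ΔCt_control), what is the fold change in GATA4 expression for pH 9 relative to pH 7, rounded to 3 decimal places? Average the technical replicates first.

Mean Ct: GATA4 pH 7 28.320; GATA4 pH 9 33.040; B2M pH 7 16.520; B2M pH 9 17.480
ΔCt(pH 7) = 28.320 − 16.520 = 11.800
ΔCt(pH 9) = 33.040 − 17.480 = 15.560
ΔΔCt = 15.560 − 11.800 = 3.760
Fold change = 2^(−3.760) = 0.0738

0.074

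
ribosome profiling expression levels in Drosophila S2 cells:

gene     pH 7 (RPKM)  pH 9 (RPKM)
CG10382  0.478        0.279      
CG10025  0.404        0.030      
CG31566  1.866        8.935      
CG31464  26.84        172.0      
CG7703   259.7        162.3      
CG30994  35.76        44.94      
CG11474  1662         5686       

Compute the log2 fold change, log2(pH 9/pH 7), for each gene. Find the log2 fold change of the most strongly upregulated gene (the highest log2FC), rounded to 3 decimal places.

log2(0.279/0.478) = -0.777  (CG10382)
log2(0.030/0.404) = -3.751  (CG10025)
log2(8.935/1.866) = 2.260  (CG31566)
log2(172.0/26.84) = 2.680  (CG31464)
log2(162.3/259.7) = -0.678  (CG7703)
log2(44.94/35.76) = 0.330  (CG30994)
log2(5686/1662) = 1.774  (CG11474)
CG31464 is most strongly upregulated.

2.680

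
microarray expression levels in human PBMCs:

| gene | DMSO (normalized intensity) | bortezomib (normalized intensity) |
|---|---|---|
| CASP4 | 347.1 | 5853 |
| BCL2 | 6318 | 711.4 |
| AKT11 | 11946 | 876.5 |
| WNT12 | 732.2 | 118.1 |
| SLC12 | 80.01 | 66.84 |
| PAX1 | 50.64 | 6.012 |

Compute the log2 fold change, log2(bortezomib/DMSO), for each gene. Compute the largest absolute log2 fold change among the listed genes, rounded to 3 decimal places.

4.076

log2(5853/347.1) = 4.076  (CASP4)
log2(711.4/6318) = -3.151  (BCL2)
log2(876.5/11946) = -3.769  (AKT11)
log2(118.1/732.2) = -2.632  (WNT12)
log2(66.84/80.01) = -0.259  (SLC12)
log2(6.012/50.64) = -3.074  (PAX1)
The largest magnitude belongs to CASP4.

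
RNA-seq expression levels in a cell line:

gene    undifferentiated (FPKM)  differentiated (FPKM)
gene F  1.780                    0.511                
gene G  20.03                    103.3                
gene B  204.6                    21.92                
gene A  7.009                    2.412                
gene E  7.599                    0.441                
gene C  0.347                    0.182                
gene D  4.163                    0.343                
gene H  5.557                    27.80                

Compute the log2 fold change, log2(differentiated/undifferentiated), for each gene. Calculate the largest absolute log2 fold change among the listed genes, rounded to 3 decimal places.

log2(0.511/1.780) = -1.800  (gene F)
log2(103.3/20.03) = 2.367  (gene G)
log2(21.92/204.6) = -3.222  (gene B)
log2(2.412/7.009) = -1.539  (gene A)
log2(0.441/7.599) = -4.107  (gene E)
log2(0.182/0.347) = -0.931  (gene C)
log2(0.343/4.163) = -3.601  (gene D)
log2(27.80/5.557) = 2.323  (gene H)
The largest magnitude belongs to gene E.

4.107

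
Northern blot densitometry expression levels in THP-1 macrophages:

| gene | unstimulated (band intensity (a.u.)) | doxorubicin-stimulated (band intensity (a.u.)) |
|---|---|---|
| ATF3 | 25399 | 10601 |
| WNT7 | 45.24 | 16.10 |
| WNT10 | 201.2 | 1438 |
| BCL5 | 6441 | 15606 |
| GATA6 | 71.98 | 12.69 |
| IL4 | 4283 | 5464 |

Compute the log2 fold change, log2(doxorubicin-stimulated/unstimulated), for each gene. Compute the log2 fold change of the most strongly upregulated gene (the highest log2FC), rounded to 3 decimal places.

2.837

log2(10601/25399) = -1.261  (ATF3)
log2(16.10/45.24) = -1.491  (WNT7)
log2(1438/201.2) = 2.837  (WNT10)
log2(15606/6441) = 1.277  (BCL5)
log2(12.69/71.98) = -2.504  (GATA6)
log2(5464/4283) = 0.351  (IL4)
WNT10 is most strongly upregulated.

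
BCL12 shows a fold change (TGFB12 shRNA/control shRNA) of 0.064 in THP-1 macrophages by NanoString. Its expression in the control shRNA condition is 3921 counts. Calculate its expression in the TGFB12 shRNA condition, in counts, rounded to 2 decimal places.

250.94

TGFB12 shRNA expression = 3921 × 0.064 = 250.94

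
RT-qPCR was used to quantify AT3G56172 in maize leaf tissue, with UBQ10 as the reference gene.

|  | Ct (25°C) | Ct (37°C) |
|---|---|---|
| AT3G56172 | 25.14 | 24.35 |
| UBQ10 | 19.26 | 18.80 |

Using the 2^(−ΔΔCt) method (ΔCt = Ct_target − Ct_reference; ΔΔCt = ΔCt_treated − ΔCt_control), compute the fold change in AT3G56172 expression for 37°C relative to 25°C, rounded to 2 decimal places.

1.26

ΔCt(25°C) = 25.140 − 19.260 = 5.880
ΔCt(37°C) = 24.350 − 18.800 = 5.550
ΔΔCt = 5.550 − 5.880 = -0.330
Fold change = 2^(−(-0.330)) = 2^0.330 = 1.257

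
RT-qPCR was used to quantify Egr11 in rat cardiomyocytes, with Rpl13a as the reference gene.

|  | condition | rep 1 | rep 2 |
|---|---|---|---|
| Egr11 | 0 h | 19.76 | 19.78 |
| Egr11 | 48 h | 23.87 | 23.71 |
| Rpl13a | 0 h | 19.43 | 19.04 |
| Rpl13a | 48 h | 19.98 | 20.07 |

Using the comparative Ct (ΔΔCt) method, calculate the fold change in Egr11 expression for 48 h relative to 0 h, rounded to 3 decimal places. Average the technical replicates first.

0.107

Mean Ct: Egr11 0 h 19.770; Egr11 48 h 23.790; Rpl13a 0 h 19.235; Rpl13a 48 h 20.025
ΔCt(0 h) = 19.770 − 19.235 = 0.535
ΔCt(48 h) = 23.790 − 20.025 = 3.765
ΔΔCt = 3.765 − 0.535 = 3.230
Fold change = 2^(−3.230) = 0.1066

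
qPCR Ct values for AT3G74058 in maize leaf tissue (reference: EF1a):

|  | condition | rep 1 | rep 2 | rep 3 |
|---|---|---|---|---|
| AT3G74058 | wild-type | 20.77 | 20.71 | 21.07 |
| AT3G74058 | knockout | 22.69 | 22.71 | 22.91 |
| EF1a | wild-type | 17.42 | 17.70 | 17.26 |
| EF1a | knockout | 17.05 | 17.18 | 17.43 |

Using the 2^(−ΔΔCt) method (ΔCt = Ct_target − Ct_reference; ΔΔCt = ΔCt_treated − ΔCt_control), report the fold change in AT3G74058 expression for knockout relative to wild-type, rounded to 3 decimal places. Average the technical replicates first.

0.224

Mean Ct: AT3G74058 wild-type 20.850; AT3G74058 knockout 22.770; EF1a wild-type 17.460; EF1a knockout 17.220
ΔCt(wild-type) = 20.850 − 17.460 = 3.390
ΔCt(knockout) = 22.770 − 17.220 = 5.550
ΔΔCt = 5.550 − 3.390 = 2.160
Fold change = 2^(−2.160) = 0.2238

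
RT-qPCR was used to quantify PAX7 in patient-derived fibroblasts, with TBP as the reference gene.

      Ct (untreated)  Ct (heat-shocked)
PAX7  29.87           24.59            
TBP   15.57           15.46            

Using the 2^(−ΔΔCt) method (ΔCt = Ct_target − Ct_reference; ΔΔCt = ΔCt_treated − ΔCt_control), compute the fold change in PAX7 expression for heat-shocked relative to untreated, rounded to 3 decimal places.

ΔCt(untreated) = 29.870 − 15.570 = 14.300
ΔCt(heat-shocked) = 24.590 − 15.460 = 9.130
ΔΔCt = 9.130 − 14.300 = -5.170
Fold change = 2^(−(-5.170)) = 2^5.170 = 36.0019

36.002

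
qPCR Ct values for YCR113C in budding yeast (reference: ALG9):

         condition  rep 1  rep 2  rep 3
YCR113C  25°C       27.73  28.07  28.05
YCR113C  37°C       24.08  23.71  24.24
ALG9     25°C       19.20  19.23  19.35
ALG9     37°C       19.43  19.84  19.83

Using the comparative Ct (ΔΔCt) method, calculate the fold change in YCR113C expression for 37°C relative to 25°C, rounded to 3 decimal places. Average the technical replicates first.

Mean Ct: YCR113C 25°C 27.950; YCR113C 37°C 24.010; ALG9 25°C 19.260; ALG9 37°C 19.700
ΔCt(25°C) = 27.950 − 19.260 = 8.690
ΔCt(37°C) = 24.010 − 19.700 = 4.310
ΔΔCt = 4.310 − 8.690 = -4.380
Fold change = 2^(−(-4.380)) = 2^4.380 = 20.8215

20.821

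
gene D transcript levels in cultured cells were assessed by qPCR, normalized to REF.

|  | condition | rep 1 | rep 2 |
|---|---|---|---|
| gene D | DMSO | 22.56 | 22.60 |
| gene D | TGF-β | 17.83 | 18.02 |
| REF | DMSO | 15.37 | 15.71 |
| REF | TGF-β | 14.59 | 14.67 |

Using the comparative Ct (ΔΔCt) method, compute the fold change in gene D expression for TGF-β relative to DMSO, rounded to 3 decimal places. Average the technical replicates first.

13.408

Mean Ct: gene D DMSO 22.580; gene D TGF-β 17.925; REF DMSO 15.540; REF TGF-β 14.630
ΔCt(DMSO) = 22.580 − 15.540 = 7.040
ΔCt(TGF-β) = 17.925 − 14.630 = 3.295
ΔΔCt = 3.295 − 7.040 = -3.745
Fold change = 2^(−(-3.745)) = 2^3.745 = 13.4078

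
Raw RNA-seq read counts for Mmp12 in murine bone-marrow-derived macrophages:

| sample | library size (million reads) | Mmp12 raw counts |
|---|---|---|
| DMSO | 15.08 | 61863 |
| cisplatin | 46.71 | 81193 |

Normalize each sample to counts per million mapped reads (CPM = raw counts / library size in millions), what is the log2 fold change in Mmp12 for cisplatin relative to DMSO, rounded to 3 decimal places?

-1.239

CPM(DMSO) = 61863 / 15.08 = 4102.3210
CPM(cisplatin) = 81193 / 46.71 = 1738.2359
Fold change = 1738.2359 / 4102.3210 = 0.42372
log2(0.42372) = -1.2388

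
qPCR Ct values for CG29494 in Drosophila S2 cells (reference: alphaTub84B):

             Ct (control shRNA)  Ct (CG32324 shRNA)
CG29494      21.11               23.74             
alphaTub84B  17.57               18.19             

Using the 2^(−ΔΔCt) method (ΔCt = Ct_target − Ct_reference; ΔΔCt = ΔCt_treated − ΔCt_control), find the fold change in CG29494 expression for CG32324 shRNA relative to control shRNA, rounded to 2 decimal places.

0.25

ΔCt(control shRNA) = 21.110 − 17.570 = 3.540
ΔCt(CG32324 shRNA) = 23.740 − 18.190 = 5.550
ΔΔCt = 5.550 − 3.540 = 2.010
Fold change = 2^(−2.010) = 0.248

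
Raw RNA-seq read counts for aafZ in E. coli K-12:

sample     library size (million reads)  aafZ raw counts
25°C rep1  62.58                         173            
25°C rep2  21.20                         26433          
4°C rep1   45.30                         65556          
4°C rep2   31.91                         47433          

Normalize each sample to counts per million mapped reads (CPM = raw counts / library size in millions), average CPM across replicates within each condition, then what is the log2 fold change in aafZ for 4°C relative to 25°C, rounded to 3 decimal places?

CPM(25°C rep1) = 173 / 62.58 = 2.7645
CPM(25°C rep2) = 26433 / 21.20 = 1246.8396
CPM(4°C rep1) = 65556 / 45.30 = 1447.1523
CPM(4°C rep2) = 47433 / 31.91 = 1486.4619
mean CPM(25°C) = 624.8020; mean CPM(4°C) = 1466.8071
Fold change = 1466.8071 / 624.8020 = 2.34763
log2(2.34763) = 1.2312

1.231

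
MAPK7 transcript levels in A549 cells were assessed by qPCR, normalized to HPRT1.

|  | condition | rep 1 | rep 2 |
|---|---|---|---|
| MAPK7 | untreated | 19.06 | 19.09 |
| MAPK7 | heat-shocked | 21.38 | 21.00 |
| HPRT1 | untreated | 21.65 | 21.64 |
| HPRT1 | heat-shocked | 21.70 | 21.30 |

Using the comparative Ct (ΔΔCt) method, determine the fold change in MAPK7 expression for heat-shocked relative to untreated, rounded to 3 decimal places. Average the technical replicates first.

Mean Ct: MAPK7 untreated 19.075; MAPK7 heat-shocked 21.190; HPRT1 untreated 21.645; HPRT1 heat-shocked 21.500
ΔCt(untreated) = 19.075 − 21.645 = -2.570
ΔCt(heat-shocked) = 21.190 − 21.500 = -0.310
ΔΔCt = -0.310 − (-2.570) = 2.260
Fold change = 2^(−2.260) = 0.2088

0.209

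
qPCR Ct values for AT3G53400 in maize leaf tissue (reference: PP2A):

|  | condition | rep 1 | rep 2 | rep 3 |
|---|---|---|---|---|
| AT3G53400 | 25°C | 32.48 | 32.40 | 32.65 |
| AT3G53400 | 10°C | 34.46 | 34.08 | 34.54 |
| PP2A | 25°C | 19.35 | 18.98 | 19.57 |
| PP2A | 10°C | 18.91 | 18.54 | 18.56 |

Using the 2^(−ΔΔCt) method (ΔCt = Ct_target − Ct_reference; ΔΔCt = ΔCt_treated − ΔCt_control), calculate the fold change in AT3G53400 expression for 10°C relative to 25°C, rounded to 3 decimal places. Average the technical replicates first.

Mean Ct: AT3G53400 25°C 32.510; AT3G53400 10°C 34.360; PP2A 25°C 19.300; PP2A 10°C 18.670
ΔCt(25°C) = 32.510 − 19.300 = 13.210
ΔCt(10°C) = 34.360 − 18.670 = 15.690
ΔΔCt = 15.690 − 13.210 = 2.480
Fold change = 2^(−2.480) = 0.1792

0.179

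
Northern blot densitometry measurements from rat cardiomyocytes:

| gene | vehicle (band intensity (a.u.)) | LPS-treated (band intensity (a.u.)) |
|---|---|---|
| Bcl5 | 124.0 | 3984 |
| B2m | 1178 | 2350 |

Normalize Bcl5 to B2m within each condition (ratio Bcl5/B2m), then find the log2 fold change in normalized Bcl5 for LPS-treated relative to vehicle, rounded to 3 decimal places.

4.009

Bcl5/B2m (vehicle) = 124.0 / 1178 = 0.10526
Bcl5/B2m (LPS-treated) = 3984 / 2350 = 1.6953
Fold change = 1.6953 / 0.10526 = 16.1055
log2(16.1055) = 4.0095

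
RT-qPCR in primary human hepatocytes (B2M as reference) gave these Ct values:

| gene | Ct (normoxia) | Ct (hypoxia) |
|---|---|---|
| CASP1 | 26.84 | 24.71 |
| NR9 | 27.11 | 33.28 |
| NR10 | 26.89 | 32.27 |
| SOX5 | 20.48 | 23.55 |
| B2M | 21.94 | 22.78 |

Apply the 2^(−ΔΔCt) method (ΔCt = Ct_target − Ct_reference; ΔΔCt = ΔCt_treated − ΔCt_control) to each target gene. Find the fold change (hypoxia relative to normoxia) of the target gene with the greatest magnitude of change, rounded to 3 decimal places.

0.025

CASP1: ΔΔCt = (24.71−22.78) − (26.84−21.94) = 1.93 − 4.90 = -2.97; fold change = 2^2.97 = 7.835
NR9: ΔΔCt = (33.28−22.78) − (27.11−21.94) = 10.50 − 5.17 = 5.33; fold change = 2^-5.33 = 0.025
NR10: ΔΔCt = (32.27−22.78) − (26.89−21.94) = 9.49 − 4.95 = 4.54; fold change = 2^-4.54 = 0.043
SOX5: ΔΔCt = (23.55−22.78) − (20.48−21.94) = 0.77 − (-1.46) = 2.23; fold change = 2^-2.23 = 0.213
NR9 has the largest |ΔΔCt| = 5.33.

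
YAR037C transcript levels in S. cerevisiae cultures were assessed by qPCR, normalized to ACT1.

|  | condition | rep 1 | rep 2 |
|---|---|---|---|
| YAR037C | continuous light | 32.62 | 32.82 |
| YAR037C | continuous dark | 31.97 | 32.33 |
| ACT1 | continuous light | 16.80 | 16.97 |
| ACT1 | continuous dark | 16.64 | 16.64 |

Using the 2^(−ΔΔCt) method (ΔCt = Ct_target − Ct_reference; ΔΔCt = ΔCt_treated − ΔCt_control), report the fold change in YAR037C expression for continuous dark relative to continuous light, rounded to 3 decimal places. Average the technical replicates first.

Mean Ct: YAR037C continuous light 32.720; YAR037C continuous dark 32.150; ACT1 continuous light 16.885; ACT1 continuous dark 16.640
ΔCt(continuous light) = 32.720 − 16.885 = 15.835
ΔCt(continuous dark) = 32.150 − 16.640 = 15.510
ΔΔCt = 15.510 − 15.835 = -0.325
Fold change = 2^(−(-0.325)) = 2^0.325 = 1.2527

1.253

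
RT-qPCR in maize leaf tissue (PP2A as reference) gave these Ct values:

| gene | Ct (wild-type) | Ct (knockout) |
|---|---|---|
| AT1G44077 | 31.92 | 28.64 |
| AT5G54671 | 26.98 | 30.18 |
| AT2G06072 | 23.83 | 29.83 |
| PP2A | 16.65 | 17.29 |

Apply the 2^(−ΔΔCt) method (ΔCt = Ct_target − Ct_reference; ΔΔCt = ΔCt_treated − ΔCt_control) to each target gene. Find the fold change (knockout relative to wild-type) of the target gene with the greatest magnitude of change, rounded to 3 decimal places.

0.024

AT1G44077: ΔΔCt = (28.64−17.29) − (31.92−16.65) = 11.35 − 15.27 = -3.92; fold change = 2^3.92 = 15.137
AT5G54671: ΔΔCt = (30.18−17.29) − (26.98−16.65) = 12.89 − 10.33 = 2.56; fold change = 2^-2.56 = 0.170
AT2G06072: ΔΔCt = (29.83−17.29) − (23.83−16.65) = 12.54 − 7.18 = 5.36; fold change = 2^-5.36 = 0.024
AT2G06072 has the largest |ΔΔCt| = 5.36.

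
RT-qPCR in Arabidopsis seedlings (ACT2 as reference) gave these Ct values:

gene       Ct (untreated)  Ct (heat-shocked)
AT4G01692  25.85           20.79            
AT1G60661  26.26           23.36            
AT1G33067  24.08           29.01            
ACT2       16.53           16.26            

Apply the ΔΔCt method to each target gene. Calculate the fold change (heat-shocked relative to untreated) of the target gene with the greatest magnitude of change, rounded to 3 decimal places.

AT4G01692: ΔΔCt = (20.79−16.26) − (25.85−16.53) = 4.53 − 9.32 = -4.79; fold change = 2^4.79 = 27.665
AT1G60661: ΔΔCt = (23.36−16.26) − (26.26−16.53) = 7.10 − 9.73 = -2.63; fold change = 2^2.63 = 6.190
AT1G33067: ΔΔCt = (29.01−16.26) − (24.08−16.53) = 12.75 − 7.55 = 5.20; fold change = 2^-5.20 = 0.027
AT1G33067 has the largest |ΔΔCt| = 5.20.

0.027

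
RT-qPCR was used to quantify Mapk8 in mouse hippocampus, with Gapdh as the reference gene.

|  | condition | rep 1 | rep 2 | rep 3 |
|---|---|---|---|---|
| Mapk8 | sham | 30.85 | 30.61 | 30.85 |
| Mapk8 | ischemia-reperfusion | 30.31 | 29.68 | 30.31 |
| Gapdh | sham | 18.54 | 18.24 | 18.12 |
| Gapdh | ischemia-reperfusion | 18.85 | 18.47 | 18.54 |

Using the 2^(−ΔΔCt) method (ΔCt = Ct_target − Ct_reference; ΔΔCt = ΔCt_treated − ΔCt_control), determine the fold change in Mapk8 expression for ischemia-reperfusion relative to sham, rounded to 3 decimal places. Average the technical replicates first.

1.986

Mean Ct: Mapk8 sham 30.770; Mapk8 ischemia-reperfusion 30.100; Gapdh sham 18.300; Gapdh ischemia-reperfusion 18.620
ΔCt(sham) = 30.770 − 18.300 = 12.470
ΔCt(ischemia-reperfusion) = 30.100 − 18.620 = 11.480
ΔΔCt = 11.480 − 12.470 = -0.990
Fold change = 2^(−(-0.990)) = 2^0.990 = 1.9862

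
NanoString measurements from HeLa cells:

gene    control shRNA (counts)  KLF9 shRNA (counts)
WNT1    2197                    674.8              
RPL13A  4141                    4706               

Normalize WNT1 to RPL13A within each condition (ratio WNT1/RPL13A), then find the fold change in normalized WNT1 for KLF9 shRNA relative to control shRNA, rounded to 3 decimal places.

0.270

WNT1/RPL13A (control shRNA) = 2197 / 4141 = 0.53055
WNT1/RPL13A (KLF9 shRNA) = 674.8 / 4706 = 0.14339
Fold change = 0.14339 / 0.53055 = 0.2703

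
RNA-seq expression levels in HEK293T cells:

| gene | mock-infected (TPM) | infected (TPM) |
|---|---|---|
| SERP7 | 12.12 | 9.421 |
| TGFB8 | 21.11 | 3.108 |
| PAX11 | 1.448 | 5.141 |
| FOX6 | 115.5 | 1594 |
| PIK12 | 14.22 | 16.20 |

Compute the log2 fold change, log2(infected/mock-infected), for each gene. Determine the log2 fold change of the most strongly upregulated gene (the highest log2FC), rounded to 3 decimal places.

log2(9.421/12.12) = -0.363  (SERP7)
log2(3.108/21.11) = -2.764  (TGFB8)
log2(5.141/1.448) = 1.828  (PAX11)
log2(1594/115.5) = 3.787  (FOX6)
log2(16.20/14.22) = 0.188  (PIK12)
FOX6 is most strongly upregulated.

3.787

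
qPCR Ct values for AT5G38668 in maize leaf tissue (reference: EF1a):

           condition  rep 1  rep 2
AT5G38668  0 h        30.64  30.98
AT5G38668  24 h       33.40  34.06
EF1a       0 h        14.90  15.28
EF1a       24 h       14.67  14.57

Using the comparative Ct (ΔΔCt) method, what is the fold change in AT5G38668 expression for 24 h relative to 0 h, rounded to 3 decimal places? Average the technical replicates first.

Mean Ct: AT5G38668 0 h 30.810; AT5G38668 24 h 33.730; EF1a 0 h 15.090; EF1a 24 h 14.620
ΔCt(0 h) = 30.810 − 15.090 = 15.720
ΔCt(24 h) = 33.730 − 14.620 = 19.110
ΔΔCt = 19.110 − 15.720 = 3.390
Fold change = 2^(−3.390) = 0.0954

0.095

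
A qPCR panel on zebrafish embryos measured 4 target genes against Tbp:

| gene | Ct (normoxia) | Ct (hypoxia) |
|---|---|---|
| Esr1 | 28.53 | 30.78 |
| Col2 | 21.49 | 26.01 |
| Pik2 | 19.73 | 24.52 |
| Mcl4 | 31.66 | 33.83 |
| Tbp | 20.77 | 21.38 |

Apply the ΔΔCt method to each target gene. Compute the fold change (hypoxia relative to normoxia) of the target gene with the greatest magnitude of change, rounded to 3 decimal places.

0.055

Esr1: ΔΔCt = (30.78−21.38) − (28.53−20.77) = 9.40 − 7.76 = 1.64; fold change = 2^-1.64 = 0.321
Col2: ΔΔCt = (26.01−21.38) − (21.49−20.77) = 4.63 − 0.72 = 3.91; fold change = 2^-3.91 = 0.067
Pik2: ΔΔCt = (24.52−21.38) − (19.73−20.77) = 3.14 − (-1.04) = 4.18; fold change = 2^-4.18 = 0.055
Mcl4: ΔΔCt = (33.83−21.38) − (31.66−20.77) = 12.45 − 10.89 = 1.56; fold change = 2^-1.56 = 0.339
Pik2 has the largest |ΔΔCt| = 4.18.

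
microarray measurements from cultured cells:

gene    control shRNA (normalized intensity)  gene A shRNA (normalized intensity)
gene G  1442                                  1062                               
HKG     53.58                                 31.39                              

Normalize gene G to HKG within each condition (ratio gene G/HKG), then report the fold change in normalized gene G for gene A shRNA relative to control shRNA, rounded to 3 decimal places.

gene G/HKG (control shRNA) = 1442 / 53.58 = 26.913
gene G/HKG (gene A shRNA) = 1062 / 31.39 = 33.832
Fold change = 33.832 / 26.913 = 1.2571

1.257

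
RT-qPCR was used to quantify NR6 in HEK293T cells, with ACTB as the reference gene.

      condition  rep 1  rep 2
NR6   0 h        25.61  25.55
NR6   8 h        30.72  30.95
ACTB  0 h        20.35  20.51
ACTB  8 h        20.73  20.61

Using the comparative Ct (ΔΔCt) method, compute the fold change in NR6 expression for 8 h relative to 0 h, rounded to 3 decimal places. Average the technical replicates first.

Mean Ct: NR6 0 h 25.580; NR6 8 h 30.835; ACTB 0 h 20.430; ACTB 8 h 20.670
ΔCt(0 h) = 25.580 − 20.430 = 5.150
ΔCt(8 h) = 30.835 − 20.670 = 10.165
ΔΔCt = 10.165 − 5.150 = 5.015
Fold change = 2^(−5.015) = 0.0309

0.031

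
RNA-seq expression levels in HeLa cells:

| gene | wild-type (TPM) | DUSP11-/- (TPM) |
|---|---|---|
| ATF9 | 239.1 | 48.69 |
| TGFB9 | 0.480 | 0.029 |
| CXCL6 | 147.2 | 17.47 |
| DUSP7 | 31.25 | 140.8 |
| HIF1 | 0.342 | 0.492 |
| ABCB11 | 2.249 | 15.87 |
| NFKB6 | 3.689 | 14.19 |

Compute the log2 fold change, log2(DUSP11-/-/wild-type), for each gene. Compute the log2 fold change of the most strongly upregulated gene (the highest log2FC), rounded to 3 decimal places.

log2(48.69/239.1) = -2.296  (ATF9)
log2(0.029/0.480) = -4.049  (TGFB9)
log2(17.47/147.2) = -3.075  (CXCL6)
log2(140.8/31.25) = 2.172  (DUSP7)
log2(0.492/0.342) = 0.525  (HIF1)
log2(15.87/2.249) = 2.819  (ABCB11)
log2(14.19/3.689) = 1.944  (NFKB6)
ABCB11 is most strongly upregulated.

2.819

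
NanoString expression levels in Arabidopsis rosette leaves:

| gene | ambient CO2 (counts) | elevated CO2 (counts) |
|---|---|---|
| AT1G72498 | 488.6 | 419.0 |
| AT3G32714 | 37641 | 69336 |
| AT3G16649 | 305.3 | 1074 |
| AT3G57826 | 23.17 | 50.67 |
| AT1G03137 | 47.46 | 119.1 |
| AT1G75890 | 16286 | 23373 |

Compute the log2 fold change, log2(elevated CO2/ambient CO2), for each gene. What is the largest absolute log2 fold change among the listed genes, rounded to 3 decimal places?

1.815

log2(419.0/488.6) = -0.222  (AT1G72498)
log2(69336/37641) = 0.881  (AT3G32714)
log2(1074/305.3) = 1.815  (AT3G16649)
log2(50.67/23.17) = 1.129  (AT3G57826)
log2(119.1/47.46) = 1.327  (AT1G03137)
log2(23373/16286) = 0.521  (AT1G75890)
The largest magnitude belongs to AT3G16649.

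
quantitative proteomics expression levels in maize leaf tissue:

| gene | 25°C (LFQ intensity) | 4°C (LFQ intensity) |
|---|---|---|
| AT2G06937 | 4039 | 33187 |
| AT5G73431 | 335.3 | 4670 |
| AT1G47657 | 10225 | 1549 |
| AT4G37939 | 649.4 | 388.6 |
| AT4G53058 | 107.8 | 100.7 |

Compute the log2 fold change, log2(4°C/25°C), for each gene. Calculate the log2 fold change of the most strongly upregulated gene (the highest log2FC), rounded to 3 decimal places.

log2(33187/4039) = 3.039  (AT2G06937)
log2(4670/335.3) = 3.800  (AT5G73431)
log2(1549/10225) = -2.723  (AT1G47657)
log2(388.6/649.4) = -0.741  (AT4G37939)
log2(100.7/107.8) = -0.098  (AT4G53058)
AT5G73431 is most strongly upregulated.

3.800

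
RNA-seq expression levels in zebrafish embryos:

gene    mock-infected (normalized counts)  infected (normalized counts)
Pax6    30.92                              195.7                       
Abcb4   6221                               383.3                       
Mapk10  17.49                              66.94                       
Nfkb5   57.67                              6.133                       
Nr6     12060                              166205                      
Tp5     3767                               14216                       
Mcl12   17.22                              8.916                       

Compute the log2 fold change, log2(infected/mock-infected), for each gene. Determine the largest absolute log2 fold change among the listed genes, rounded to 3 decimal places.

4.021

log2(195.7/30.92) = 2.662  (Pax6)
log2(383.3/6221) = -4.021  (Abcb4)
log2(66.94/17.49) = 1.936  (Mapk10)
log2(6.133/57.67) = -3.233  (Nfkb5)
log2(166205/12060) = 3.785  (Nr6)
log2(14216/3767) = 1.916  (Tp5)
log2(8.916/17.22) = -0.950  (Mcl12)
The largest magnitude belongs to Abcb4.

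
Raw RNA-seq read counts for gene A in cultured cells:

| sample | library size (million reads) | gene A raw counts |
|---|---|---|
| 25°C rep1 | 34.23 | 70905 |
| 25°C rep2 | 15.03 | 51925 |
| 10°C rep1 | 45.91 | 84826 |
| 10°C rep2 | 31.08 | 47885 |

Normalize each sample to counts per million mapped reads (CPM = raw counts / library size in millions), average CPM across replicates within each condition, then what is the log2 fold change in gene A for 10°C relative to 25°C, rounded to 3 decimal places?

-0.706

CPM(25°C rep1) = 70905 / 34.23 = 2071.4286
CPM(25°C rep2) = 51925 / 15.03 = 3454.7572
CPM(10°C rep1) = 84826 / 45.91 = 1847.6585
CPM(10°C rep2) = 47885 / 31.08 = 1540.7014
mean CPM(25°C) = 2763.0929; mean CPM(10°C) = 1694.1799
Fold change = 1694.1799 / 2763.0929 = 0.61315
log2(0.61315) = -0.7057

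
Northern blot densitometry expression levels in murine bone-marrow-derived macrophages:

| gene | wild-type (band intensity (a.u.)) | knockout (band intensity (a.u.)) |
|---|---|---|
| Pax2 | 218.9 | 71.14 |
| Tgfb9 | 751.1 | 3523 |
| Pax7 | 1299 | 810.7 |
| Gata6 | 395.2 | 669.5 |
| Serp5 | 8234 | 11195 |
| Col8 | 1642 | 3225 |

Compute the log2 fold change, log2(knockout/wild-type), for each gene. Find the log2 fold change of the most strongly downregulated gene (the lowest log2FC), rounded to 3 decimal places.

-1.622

log2(71.14/218.9) = -1.622  (Pax2)
log2(3523/751.1) = 2.230  (Tgfb9)
log2(810.7/1299) = -0.680  (Pax7)
log2(669.5/395.2) = 0.761  (Gata6)
log2(11195/8234) = 0.443  (Serp5)
log2(3225/1642) = 0.974  (Col8)
Pax2 is most strongly downregulated.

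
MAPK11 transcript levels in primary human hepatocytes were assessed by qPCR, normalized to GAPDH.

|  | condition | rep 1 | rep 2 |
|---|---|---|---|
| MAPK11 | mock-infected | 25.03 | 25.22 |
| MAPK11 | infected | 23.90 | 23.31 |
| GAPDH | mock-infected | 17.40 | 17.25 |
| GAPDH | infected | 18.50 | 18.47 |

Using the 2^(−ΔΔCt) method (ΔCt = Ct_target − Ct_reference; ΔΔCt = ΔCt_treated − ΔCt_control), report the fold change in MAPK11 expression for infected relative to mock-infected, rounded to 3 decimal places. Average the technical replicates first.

Mean Ct: MAPK11 mock-infected 25.125; MAPK11 infected 23.605; GAPDH mock-infected 17.325; GAPDH infected 18.485
ΔCt(mock-infected) = 25.125 − 17.325 = 7.800
ΔCt(infected) = 23.605 − 18.485 = 5.120
ΔΔCt = 5.120 − 7.800 = -2.680
Fold change = 2^(−(-2.680)) = 2^2.680 = 6.4086

6.409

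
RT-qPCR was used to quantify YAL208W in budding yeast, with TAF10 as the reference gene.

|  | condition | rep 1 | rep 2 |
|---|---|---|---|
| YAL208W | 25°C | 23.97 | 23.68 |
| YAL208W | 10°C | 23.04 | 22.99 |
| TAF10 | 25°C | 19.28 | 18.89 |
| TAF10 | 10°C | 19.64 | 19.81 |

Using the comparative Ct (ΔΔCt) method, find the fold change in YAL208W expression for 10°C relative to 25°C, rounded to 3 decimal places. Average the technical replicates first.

Mean Ct: YAL208W 25°C 23.825; YAL208W 10°C 23.015; TAF10 25°C 19.085; TAF10 10°C 19.725
ΔCt(25°C) = 23.825 − 19.085 = 4.740
ΔCt(10°C) = 23.015 − 19.725 = 3.290
ΔΔCt = 3.290 − 4.740 = -1.450
Fold change = 2^(−(-1.450)) = 2^1.450 = 2.7321

2.732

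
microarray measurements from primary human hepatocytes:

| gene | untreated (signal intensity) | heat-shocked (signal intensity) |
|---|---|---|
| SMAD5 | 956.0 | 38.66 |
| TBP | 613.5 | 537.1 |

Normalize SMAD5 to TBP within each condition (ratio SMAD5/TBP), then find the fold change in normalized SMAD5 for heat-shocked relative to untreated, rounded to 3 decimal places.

SMAD5/TBP (untreated) = 956.0 / 613.5 = 1.5583
SMAD5/TBP (heat-shocked) = 38.66 / 537.1 = 0.071979
Fold change = 0.071979 / 1.5583 = 0.0462

0.046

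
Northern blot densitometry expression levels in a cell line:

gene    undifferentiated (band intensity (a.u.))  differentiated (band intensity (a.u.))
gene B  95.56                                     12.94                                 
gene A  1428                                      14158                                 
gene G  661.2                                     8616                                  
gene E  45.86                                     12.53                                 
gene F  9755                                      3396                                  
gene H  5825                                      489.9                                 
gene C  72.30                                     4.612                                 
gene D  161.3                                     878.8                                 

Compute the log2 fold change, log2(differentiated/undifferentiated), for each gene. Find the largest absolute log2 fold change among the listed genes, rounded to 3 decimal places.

log2(12.94/95.56) = -2.885  (gene B)
log2(14158/1428) = 3.310  (gene A)
log2(8616/661.2) = 3.704  (gene G)
log2(12.53/45.86) = -1.872  (gene E)
log2(3396/9755) = -1.522  (gene F)
log2(489.9/5825) = -3.572  (gene H)
log2(4.612/72.30) = -3.971  (gene C)
log2(878.8/161.3) = 2.446  (gene D)
The largest magnitude belongs to gene C.

3.971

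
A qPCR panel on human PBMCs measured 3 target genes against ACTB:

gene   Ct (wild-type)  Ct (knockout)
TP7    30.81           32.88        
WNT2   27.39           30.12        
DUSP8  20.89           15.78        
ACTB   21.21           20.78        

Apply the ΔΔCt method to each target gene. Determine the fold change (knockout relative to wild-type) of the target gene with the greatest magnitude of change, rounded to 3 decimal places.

25.634

TP7: ΔΔCt = (32.88−20.78) − (30.81−21.21) = 12.10 − 9.60 = 2.50; fold change = 2^-2.50 = 0.177
WNT2: ΔΔCt = (30.12−20.78) − (27.39−21.21) = 9.34 − 6.18 = 3.16; fold change = 2^-3.16 = 0.112
DUSP8: ΔΔCt = (15.78−20.78) − (20.89−21.21) = -5.00 − (-0.32) = -4.68; fold change = 2^4.68 = 25.634
DUSP8 has the largest |ΔΔCt| = 4.68.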